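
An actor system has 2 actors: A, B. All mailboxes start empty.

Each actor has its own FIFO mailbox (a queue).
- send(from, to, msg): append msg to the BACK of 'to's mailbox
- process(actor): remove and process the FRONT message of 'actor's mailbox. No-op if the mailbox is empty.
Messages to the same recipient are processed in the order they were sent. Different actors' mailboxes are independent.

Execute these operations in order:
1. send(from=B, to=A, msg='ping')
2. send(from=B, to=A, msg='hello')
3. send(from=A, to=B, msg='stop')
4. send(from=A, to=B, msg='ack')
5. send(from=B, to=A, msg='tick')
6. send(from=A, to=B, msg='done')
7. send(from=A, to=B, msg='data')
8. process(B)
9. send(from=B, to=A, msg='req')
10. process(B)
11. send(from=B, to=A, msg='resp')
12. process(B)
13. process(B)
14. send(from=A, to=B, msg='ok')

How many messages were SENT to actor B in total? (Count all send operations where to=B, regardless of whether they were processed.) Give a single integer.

Answer: 5

Derivation:
After 1 (send(from=B, to=A, msg='ping')): A:[ping] B:[]
After 2 (send(from=B, to=A, msg='hello')): A:[ping,hello] B:[]
After 3 (send(from=A, to=B, msg='stop')): A:[ping,hello] B:[stop]
After 4 (send(from=A, to=B, msg='ack')): A:[ping,hello] B:[stop,ack]
After 5 (send(from=B, to=A, msg='tick')): A:[ping,hello,tick] B:[stop,ack]
After 6 (send(from=A, to=B, msg='done')): A:[ping,hello,tick] B:[stop,ack,done]
After 7 (send(from=A, to=B, msg='data')): A:[ping,hello,tick] B:[stop,ack,done,data]
After 8 (process(B)): A:[ping,hello,tick] B:[ack,done,data]
After 9 (send(from=B, to=A, msg='req')): A:[ping,hello,tick,req] B:[ack,done,data]
After 10 (process(B)): A:[ping,hello,tick,req] B:[done,data]
After 11 (send(from=B, to=A, msg='resp')): A:[ping,hello,tick,req,resp] B:[done,data]
After 12 (process(B)): A:[ping,hello,tick,req,resp] B:[data]
After 13 (process(B)): A:[ping,hello,tick,req,resp] B:[]
After 14 (send(from=A, to=B, msg='ok')): A:[ping,hello,tick,req,resp] B:[ok]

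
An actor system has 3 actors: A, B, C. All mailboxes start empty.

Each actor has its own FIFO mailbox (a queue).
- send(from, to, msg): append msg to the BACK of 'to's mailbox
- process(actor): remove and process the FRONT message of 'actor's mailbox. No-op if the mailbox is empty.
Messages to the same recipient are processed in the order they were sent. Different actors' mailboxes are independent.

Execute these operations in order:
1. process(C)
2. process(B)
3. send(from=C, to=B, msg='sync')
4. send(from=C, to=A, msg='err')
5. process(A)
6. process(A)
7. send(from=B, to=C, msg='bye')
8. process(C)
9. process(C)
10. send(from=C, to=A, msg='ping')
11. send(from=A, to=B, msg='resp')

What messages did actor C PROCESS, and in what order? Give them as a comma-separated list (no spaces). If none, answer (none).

Answer: bye

Derivation:
After 1 (process(C)): A:[] B:[] C:[]
After 2 (process(B)): A:[] B:[] C:[]
After 3 (send(from=C, to=B, msg='sync')): A:[] B:[sync] C:[]
After 4 (send(from=C, to=A, msg='err')): A:[err] B:[sync] C:[]
After 5 (process(A)): A:[] B:[sync] C:[]
After 6 (process(A)): A:[] B:[sync] C:[]
After 7 (send(from=B, to=C, msg='bye')): A:[] B:[sync] C:[bye]
After 8 (process(C)): A:[] B:[sync] C:[]
After 9 (process(C)): A:[] B:[sync] C:[]
After 10 (send(from=C, to=A, msg='ping')): A:[ping] B:[sync] C:[]
After 11 (send(from=A, to=B, msg='resp')): A:[ping] B:[sync,resp] C:[]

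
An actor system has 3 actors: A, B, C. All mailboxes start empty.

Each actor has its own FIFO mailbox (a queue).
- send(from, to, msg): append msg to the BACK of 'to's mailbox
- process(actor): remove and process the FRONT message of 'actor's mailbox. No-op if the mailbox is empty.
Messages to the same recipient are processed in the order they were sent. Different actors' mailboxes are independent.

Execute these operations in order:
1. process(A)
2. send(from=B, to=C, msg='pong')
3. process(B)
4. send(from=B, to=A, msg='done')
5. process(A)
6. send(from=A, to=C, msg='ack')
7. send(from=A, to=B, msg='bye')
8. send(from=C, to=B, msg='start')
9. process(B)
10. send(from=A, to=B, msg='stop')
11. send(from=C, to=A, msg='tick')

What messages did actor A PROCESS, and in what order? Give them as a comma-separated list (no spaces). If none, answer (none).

After 1 (process(A)): A:[] B:[] C:[]
After 2 (send(from=B, to=C, msg='pong')): A:[] B:[] C:[pong]
After 3 (process(B)): A:[] B:[] C:[pong]
After 4 (send(from=B, to=A, msg='done')): A:[done] B:[] C:[pong]
After 5 (process(A)): A:[] B:[] C:[pong]
After 6 (send(from=A, to=C, msg='ack')): A:[] B:[] C:[pong,ack]
After 7 (send(from=A, to=B, msg='bye')): A:[] B:[bye] C:[pong,ack]
After 8 (send(from=C, to=B, msg='start')): A:[] B:[bye,start] C:[pong,ack]
After 9 (process(B)): A:[] B:[start] C:[pong,ack]
After 10 (send(from=A, to=B, msg='stop')): A:[] B:[start,stop] C:[pong,ack]
After 11 (send(from=C, to=A, msg='tick')): A:[tick] B:[start,stop] C:[pong,ack]

Answer: done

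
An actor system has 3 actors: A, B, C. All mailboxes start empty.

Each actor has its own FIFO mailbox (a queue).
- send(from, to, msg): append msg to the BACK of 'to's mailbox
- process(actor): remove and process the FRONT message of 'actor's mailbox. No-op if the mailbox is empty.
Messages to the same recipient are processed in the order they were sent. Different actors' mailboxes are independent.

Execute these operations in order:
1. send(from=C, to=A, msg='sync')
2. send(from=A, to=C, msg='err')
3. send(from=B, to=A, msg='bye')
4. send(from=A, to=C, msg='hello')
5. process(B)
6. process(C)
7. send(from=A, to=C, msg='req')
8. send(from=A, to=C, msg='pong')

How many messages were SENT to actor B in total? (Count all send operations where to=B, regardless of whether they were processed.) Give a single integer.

After 1 (send(from=C, to=A, msg='sync')): A:[sync] B:[] C:[]
After 2 (send(from=A, to=C, msg='err')): A:[sync] B:[] C:[err]
After 3 (send(from=B, to=A, msg='bye')): A:[sync,bye] B:[] C:[err]
After 4 (send(from=A, to=C, msg='hello')): A:[sync,bye] B:[] C:[err,hello]
After 5 (process(B)): A:[sync,bye] B:[] C:[err,hello]
After 6 (process(C)): A:[sync,bye] B:[] C:[hello]
After 7 (send(from=A, to=C, msg='req')): A:[sync,bye] B:[] C:[hello,req]
After 8 (send(from=A, to=C, msg='pong')): A:[sync,bye] B:[] C:[hello,req,pong]

Answer: 0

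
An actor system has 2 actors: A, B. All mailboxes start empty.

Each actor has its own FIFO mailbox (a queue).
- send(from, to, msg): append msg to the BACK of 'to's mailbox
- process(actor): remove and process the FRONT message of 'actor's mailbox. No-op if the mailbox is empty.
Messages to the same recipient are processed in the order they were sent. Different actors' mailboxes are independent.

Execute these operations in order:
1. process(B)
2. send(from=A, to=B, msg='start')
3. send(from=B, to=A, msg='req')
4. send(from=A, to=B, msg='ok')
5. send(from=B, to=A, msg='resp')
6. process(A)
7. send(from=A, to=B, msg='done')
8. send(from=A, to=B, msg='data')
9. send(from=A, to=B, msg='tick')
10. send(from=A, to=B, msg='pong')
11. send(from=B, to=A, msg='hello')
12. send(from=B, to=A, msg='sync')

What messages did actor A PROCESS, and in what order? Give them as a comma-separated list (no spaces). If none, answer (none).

Answer: req

Derivation:
After 1 (process(B)): A:[] B:[]
After 2 (send(from=A, to=B, msg='start')): A:[] B:[start]
After 3 (send(from=B, to=A, msg='req')): A:[req] B:[start]
After 4 (send(from=A, to=B, msg='ok')): A:[req] B:[start,ok]
After 5 (send(from=B, to=A, msg='resp')): A:[req,resp] B:[start,ok]
After 6 (process(A)): A:[resp] B:[start,ok]
After 7 (send(from=A, to=B, msg='done')): A:[resp] B:[start,ok,done]
After 8 (send(from=A, to=B, msg='data')): A:[resp] B:[start,ok,done,data]
After 9 (send(from=A, to=B, msg='tick')): A:[resp] B:[start,ok,done,data,tick]
After 10 (send(from=A, to=B, msg='pong')): A:[resp] B:[start,ok,done,data,tick,pong]
After 11 (send(from=B, to=A, msg='hello')): A:[resp,hello] B:[start,ok,done,data,tick,pong]
After 12 (send(from=B, to=A, msg='sync')): A:[resp,hello,sync] B:[start,ok,done,data,tick,pong]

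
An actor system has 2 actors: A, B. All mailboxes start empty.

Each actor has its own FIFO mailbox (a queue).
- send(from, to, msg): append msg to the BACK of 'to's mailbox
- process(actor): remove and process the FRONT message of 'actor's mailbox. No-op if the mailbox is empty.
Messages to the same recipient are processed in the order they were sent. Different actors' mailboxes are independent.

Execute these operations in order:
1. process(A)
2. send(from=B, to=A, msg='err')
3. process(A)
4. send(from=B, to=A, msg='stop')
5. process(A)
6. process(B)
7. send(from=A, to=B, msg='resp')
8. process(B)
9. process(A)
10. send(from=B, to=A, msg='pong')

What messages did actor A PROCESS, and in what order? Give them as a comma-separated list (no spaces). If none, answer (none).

Answer: err,stop

Derivation:
After 1 (process(A)): A:[] B:[]
After 2 (send(from=B, to=A, msg='err')): A:[err] B:[]
After 3 (process(A)): A:[] B:[]
After 4 (send(from=B, to=A, msg='stop')): A:[stop] B:[]
After 5 (process(A)): A:[] B:[]
After 6 (process(B)): A:[] B:[]
After 7 (send(from=A, to=B, msg='resp')): A:[] B:[resp]
After 8 (process(B)): A:[] B:[]
After 9 (process(A)): A:[] B:[]
After 10 (send(from=B, to=A, msg='pong')): A:[pong] B:[]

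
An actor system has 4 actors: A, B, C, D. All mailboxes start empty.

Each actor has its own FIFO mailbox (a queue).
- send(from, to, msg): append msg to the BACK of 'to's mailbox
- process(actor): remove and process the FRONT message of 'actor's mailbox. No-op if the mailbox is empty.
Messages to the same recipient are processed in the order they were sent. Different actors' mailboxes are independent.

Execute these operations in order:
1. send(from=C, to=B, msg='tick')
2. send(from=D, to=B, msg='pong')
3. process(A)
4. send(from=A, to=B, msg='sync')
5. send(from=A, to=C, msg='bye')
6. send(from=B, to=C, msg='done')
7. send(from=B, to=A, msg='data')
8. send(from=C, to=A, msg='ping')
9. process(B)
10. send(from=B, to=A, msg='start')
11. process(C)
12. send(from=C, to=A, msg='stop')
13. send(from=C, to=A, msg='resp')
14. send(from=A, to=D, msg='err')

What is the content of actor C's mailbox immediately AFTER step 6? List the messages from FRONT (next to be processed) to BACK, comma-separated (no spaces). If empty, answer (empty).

After 1 (send(from=C, to=B, msg='tick')): A:[] B:[tick] C:[] D:[]
After 2 (send(from=D, to=B, msg='pong')): A:[] B:[tick,pong] C:[] D:[]
After 3 (process(A)): A:[] B:[tick,pong] C:[] D:[]
After 4 (send(from=A, to=B, msg='sync')): A:[] B:[tick,pong,sync] C:[] D:[]
After 5 (send(from=A, to=C, msg='bye')): A:[] B:[tick,pong,sync] C:[bye] D:[]
After 6 (send(from=B, to=C, msg='done')): A:[] B:[tick,pong,sync] C:[bye,done] D:[]

bye,done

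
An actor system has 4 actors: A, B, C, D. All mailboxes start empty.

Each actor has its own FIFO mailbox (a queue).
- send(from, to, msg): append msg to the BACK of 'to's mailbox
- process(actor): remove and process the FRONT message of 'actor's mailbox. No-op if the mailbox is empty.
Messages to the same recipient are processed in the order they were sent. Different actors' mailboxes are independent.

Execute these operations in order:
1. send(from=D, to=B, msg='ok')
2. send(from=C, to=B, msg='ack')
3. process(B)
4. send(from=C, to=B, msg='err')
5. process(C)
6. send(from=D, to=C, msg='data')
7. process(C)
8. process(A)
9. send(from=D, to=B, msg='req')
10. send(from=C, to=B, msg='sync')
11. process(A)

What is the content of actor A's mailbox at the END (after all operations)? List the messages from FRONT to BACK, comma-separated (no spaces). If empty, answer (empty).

Answer: (empty)

Derivation:
After 1 (send(from=D, to=B, msg='ok')): A:[] B:[ok] C:[] D:[]
After 2 (send(from=C, to=B, msg='ack')): A:[] B:[ok,ack] C:[] D:[]
After 3 (process(B)): A:[] B:[ack] C:[] D:[]
After 4 (send(from=C, to=B, msg='err')): A:[] B:[ack,err] C:[] D:[]
After 5 (process(C)): A:[] B:[ack,err] C:[] D:[]
After 6 (send(from=D, to=C, msg='data')): A:[] B:[ack,err] C:[data] D:[]
After 7 (process(C)): A:[] B:[ack,err] C:[] D:[]
After 8 (process(A)): A:[] B:[ack,err] C:[] D:[]
After 9 (send(from=D, to=B, msg='req')): A:[] B:[ack,err,req] C:[] D:[]
After 10 (send(from=C, to=B, msg='sync')): A:[] B:[ack,err,req,sync] C:[] D:[]
After 11 (process(A)): A:[] B:[ack,err,req,sync] C:[] D:[]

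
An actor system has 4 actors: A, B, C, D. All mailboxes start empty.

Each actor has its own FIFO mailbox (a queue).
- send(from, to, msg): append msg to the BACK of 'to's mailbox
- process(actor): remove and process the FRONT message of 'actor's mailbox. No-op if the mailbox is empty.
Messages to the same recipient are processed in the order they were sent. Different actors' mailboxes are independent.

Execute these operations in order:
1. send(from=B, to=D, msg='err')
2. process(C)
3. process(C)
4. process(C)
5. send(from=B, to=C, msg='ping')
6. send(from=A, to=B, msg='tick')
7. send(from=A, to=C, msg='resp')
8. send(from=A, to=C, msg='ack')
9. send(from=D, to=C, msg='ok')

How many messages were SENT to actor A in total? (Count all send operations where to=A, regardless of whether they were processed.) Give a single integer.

After 1 (send(from=B, to=D, msg='err')): A:[] B:[] C:[] D:[err]
After 2 (process(C)): A:[] B:[] C:[] D:[err]
After 3 (process(C)): A:[] B:[] C:[] D:[err]
After 4 (process(C)): A:[] B:[] C:[] D:[err]
After 5 (send(from=B, to=C, msg='ping')): A:[] B:[] C:[ping] D:[err]
After 6 (send(from=A, to=B, msg='tick')): A:[] B:[tick] C:[ping] D:[err]
After 7 (send(from=A, to=C, msg='resp')): A:[] B:[tick] C:[ping,resp] D:[err]
After 8 (send(from=A, to=C, msg='ack')): A:[] B:[tick] C:[ping,resp,ack] D:[err]
After 9 (send(from=D, to=C, msg='ok')): A:[] B:[tick] C:[ping,resp,ack,ok] D:[err]

Answer: 0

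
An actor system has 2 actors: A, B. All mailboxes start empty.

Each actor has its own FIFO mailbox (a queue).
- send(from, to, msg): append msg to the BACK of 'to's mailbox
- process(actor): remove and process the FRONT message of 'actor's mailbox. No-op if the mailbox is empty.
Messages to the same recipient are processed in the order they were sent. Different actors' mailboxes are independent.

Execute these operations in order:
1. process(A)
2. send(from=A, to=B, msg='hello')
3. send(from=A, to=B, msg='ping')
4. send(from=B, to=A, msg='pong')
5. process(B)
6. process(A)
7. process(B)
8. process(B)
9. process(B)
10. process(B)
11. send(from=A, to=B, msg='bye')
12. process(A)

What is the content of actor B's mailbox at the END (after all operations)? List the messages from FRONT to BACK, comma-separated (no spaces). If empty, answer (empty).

After 1 (process(A)): A:[] B:[]
After 2 (send(from=A, to=B, msg='hello')): A:[] B:[hello]
After 3 (send(from=A, to=B, msg='ping')): A:[] B:[hello,ping]
After 4 (send(from=B, to=A, msg='pong')): A:[pong] B:[hello,ping]
After 5 (process(B)): A:[pong] B:[ping]
After 6 (process(A)): A:[] B:[ping]
After 7 (process(B)): A:[] B:[]
After 8 (process(B)): A:[] B:[]
After 9 (process(B)): A:[] B:[]
After 10 (process(B)): A:[] B:[]
After 11 (send(from=A, to=B, msg='bye')): A:[] B:[bye]
After 12 (process(A)): A:[] B:[bye]

Answer: bye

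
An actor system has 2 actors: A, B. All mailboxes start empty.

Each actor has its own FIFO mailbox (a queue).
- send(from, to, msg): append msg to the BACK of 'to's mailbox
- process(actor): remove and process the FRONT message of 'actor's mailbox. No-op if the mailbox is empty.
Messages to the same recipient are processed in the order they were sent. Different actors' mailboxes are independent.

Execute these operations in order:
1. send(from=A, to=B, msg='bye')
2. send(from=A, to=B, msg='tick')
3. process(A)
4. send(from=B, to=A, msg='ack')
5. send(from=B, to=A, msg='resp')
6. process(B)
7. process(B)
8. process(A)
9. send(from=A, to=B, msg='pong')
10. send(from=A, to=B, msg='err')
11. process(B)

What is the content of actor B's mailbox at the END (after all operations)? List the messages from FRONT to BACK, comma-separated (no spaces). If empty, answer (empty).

After 1 (send(from=A, to=B, msg='bye')): A:[] B:[bye]
After 2 (send(from=A, to=B, msg='tick')): A:[] B:[bye,tick]
After 3 (process(A)): A:[] B:[bye,tick]
After 4 (send(from=B, to=A, msg='ack')): A:[ack] B:[bye,tick]
After 5 (send(from=B, to=A, msg='resp')): A:[ack,resp] B:[bye,tick]
After 6 (process(B)): A:[ack,resp] B:[tick]
After 7 (process(B)): A:[ack,resp] B:[]
After 8 (process(A)): A:[resp] B:[]
After 9 (send(from=A, to=B, msg='pong')): A:[resp] B:[pong]
After 10 (send(from=A, to=B, msg='err')): A:[resp] B:[pong,err]
After 11 (process(B)): A:[resp] B:[err]

Answer: err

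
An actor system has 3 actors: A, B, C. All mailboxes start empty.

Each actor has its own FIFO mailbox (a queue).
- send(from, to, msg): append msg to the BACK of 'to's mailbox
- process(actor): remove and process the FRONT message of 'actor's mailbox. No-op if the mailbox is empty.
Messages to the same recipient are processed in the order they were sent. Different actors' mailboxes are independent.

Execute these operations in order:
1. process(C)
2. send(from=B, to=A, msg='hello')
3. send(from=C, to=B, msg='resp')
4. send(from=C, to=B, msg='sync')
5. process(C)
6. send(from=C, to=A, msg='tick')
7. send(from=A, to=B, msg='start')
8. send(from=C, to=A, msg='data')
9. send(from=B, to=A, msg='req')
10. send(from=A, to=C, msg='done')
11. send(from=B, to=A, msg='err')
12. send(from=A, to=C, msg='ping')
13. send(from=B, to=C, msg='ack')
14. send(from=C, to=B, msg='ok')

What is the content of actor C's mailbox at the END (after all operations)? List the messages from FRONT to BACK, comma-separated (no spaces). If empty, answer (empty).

Answer: done,ping,ack

Derivation:
After 1 (process(C)): A:[] B:[] C:[]
After 2 (send(from=B, to=A, msg='hello')): A:[hello] B:[] C:[]
After 3 (send(from=C, to=B, msg='resp')): A:[hello] B:[resp] C:[]
After 4 (send(from=C, to=B, msg='sync')): A:[hello] B:[resp,sync] C:[]
After 5 (process(C)): A:[hello] B:[resp,sync] C:[]
After 6 (send(from=C, to=A, msg='tick')): A:[hello,tick] B:[resp,sync] C:[]
After 7 (send(from=A, to=B, msg='start')): A:[hello,tick] B:[resp,sync,start] C:[]
After 8 (send(from=C, to=A, msg='data')): A:[hello,tick,data] B:[resp,sync,start] C:[]
After 9 (send(from=B, to=A, msg='req')): A:[hello,tick,data,req] B:[resp,sync,start] C:[]
After 10 (send(from=A, to=C, msg='done')): A:[hello,tick,data,req] B:[resp,sync,start] C:[done]
After 11 (send(from=B, to=A, msg='err')): A:[hello,tick,data,req,err] B:[resp,sync,start] C:[done]
After 12 (send(from=A, to=C, msg='ping')): A:[hello,tick,data,req,err] B:[resp,sync,start] C:[done,ping]
After 13 (send(from=B, to=C, msg='ack')): A:[hello,tick,data,req,err] B:[resp,sync,start] C:[done,ping,ack]
After 14 (send(from=C, to=B, msg='ok')): A:[hello,tick,data,req,err] B:[resp,sync,start,ok] C:[done,ping,ack]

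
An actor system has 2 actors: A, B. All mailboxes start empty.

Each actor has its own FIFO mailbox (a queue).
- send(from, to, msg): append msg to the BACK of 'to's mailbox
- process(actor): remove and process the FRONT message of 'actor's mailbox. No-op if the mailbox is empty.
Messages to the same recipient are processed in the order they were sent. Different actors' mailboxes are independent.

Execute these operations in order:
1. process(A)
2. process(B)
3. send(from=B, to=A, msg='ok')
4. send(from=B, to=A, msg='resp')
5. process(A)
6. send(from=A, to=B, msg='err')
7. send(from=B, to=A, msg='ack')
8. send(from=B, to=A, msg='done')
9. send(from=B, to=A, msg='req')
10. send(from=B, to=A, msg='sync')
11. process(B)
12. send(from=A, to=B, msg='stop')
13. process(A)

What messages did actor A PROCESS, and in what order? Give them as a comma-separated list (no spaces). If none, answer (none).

Answer: ok,resp

Derivation:
After 1 (process(A)): A:[] B:[]
After 2 (process(B)): A:[] B:[]
After 3 (send(from=B, to=A, msg='ok')): A:[ok] B:[]
After 4 (send(from=B, to=A, msg='resp')): A:[ok,resp] B:[]
After 5 (process(A)): A:[resp] B:[]
After 6 (send(from=A, to=B, msg='err')): A:[resp] B:[err]
After 7 (send(from=B, to=A, msg='ack')): A:[resp,ack] B:[err]
After 8 (send(from=B, to=A, msg='done')): A:[resp,ack,done] B:[err]
After 9 (send(from=B, to=A, msg='req')): A:[resp,ack,done,req] B:[err]
After 10 (send(from=B, to=A, msg='sync')): A:[resp,ack,done,req,sync] B:[err]
After 11 (process(B)): A:[resp,ack,done,req,sync] B:[]
After 12 (send(from=A, to=B, msg='stop')): A:[resp,ack,done,req,sync] B:[stop]
After 13 (process(A)): A:[ack,done,req,sync] B:[stop]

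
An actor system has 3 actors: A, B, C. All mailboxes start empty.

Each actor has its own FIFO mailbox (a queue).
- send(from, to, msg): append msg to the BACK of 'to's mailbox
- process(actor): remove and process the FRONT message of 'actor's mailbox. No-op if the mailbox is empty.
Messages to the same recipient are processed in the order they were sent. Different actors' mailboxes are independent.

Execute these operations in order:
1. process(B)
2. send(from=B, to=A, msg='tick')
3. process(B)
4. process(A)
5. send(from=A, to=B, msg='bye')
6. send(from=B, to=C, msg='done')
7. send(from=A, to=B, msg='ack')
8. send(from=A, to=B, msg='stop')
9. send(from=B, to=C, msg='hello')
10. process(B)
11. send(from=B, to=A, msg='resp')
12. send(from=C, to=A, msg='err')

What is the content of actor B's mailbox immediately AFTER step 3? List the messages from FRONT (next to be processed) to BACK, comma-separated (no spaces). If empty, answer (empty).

After 1 (process(B)): A:[] B:[] C:[]
After 2 (send(from=B, to=A, msg='tick')): A:[tick] B:[] C:[]
After 3 (process(B)): A:[tick] B:[] C:[]

(empty)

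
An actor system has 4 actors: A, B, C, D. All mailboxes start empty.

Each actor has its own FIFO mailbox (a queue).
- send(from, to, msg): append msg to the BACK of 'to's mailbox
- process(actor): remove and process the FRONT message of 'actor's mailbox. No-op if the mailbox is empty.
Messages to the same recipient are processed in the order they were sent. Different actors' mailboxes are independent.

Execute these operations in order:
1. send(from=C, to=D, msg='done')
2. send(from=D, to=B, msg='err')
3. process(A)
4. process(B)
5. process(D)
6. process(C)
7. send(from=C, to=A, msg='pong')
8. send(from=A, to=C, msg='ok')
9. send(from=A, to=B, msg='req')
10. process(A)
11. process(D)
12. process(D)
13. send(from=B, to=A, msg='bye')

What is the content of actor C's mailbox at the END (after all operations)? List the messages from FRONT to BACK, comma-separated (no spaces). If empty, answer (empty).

After 1 (send(from=C, to=D, msg='done')): A:[] B:[] C:[] D:[done]
After 2 (send(from=D, to=B, msg='err')): A:[] B:[err] C:[] D:[done]
After 3 (process(A)): A:[] B:[err] C:[] D:[done]
After 4 (process(B)): A:[] B:[] C:[] D:[done]
After 5 (process(D)): A:[] B:[] C:[] D:[]
After 6 (process(C)): A:[] B:[] C:[] D:[]
After 7 (send(from=C, to=A, msg='pong')): A:[pong] B:[] C:[] D:[]
After 8 (send(from=A, to=C, msg='ok')): A:[pong] B:[] C:[ok] D:[]
After 9 (send(from=A, to=B, msg='req')): A:[pong] B:[req] C:[ok] D:[]
After 10 (process(A)): A:[] B:[req] C:[ok] D:[]
After 11 (process(D)): A:[] B:[req] C:[ok] D:[]
After 12 (process(D)): A:[] B:[req] C:[ok] D:[]
After 13 (send(from=B, to=A, msg='bye')): A:[bye] B:[req] C:[ok] D:[]

Answer: ok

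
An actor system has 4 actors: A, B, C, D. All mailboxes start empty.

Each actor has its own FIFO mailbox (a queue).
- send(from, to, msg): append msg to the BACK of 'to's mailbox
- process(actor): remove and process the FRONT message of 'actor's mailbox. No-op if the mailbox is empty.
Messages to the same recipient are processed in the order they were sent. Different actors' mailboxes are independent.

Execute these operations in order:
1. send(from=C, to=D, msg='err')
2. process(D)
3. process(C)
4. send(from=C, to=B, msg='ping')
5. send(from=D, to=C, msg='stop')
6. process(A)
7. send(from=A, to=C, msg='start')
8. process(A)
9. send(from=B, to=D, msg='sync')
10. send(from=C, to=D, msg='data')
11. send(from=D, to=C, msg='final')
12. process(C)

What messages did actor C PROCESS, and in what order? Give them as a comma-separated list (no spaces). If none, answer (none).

After 1 (send(from=C, to=D, msg='err')): A:[] B:[] C:[] D:[err]
After 2 (process(D)): A:[] B:[] C:[] D:[]
After 3 (process(C)): A:[] B:[] C:[] D:[]
After 4 (send(from=C, to=B, msg='ping')): A:[] B:[ping] C:[] D:[]
After 5 (send(from=D, to=C, msg='stop')): A:[] B:[ping] C:[stop] D:[]
After 6 (process(A)): A:[] B:[ping] C:[stop] D:[]
After 7 (send(from=A, to=C, msg='start')): A:[] B:[ping] C:[stop,start] D:[]
After 8 (process(A)): A:[] B:[ping] C:[stop,start] D:[]
After 9 (send(from=B, to=D, msg='sync')): A:[] B:[ping] C:[stop,start] D:[sync]
After 10 (send(from=C, to=D, msg='data')): A:[] B:[ping] C:[stop,start] D:[sync,data]
After 11 (send(from=D, to=C, msg='final')): A:[] B:[ping] C:[stop,start,final] D:[sync,data]
After 12 (process(C)): A:[] B:[ping] C:[start,final] D:[sync,data]

Answer: stop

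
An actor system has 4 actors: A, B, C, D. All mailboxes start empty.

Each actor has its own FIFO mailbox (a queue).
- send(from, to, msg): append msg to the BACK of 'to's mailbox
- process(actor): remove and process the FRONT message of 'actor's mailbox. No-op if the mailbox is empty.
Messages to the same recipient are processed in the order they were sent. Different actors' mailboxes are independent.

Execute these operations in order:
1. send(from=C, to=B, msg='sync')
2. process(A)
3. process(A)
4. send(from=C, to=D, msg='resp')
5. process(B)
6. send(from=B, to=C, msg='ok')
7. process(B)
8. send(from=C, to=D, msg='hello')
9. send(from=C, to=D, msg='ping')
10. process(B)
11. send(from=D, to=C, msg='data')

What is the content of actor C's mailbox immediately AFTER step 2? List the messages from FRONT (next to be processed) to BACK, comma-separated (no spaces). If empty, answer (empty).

After 1 (send(from=C, to=B, msg='sync')): A:[] B:[sync] C:[] D:[]
After 2 (process(A)): A:[] B:[sync] C:[] D:[]

(empty)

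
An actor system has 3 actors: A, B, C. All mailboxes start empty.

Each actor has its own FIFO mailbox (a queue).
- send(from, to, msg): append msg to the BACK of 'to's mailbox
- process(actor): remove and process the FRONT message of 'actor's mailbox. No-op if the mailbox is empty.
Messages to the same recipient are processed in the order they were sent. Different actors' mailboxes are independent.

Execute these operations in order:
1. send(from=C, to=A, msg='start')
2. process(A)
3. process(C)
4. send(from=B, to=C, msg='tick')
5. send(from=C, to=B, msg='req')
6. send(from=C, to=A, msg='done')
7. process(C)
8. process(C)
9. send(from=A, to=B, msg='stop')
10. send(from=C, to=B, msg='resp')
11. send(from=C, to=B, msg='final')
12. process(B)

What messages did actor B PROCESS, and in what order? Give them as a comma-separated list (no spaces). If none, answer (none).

After 1 (send(from=C, to=A, msg='start')): A:[start] B:[] C:[]
After 2 (process(A)): A:[] B:[] C:[]
After 3 (process(C)): A:[] B:[] C:[]
After 4 (send(from=B, to=C, msg='tick')): A:[] B:[] C:[tick]
After 5 (send(from=C, to=B, msg='req')): A:[] B:[req] C:[tick]
After 6 (send(from=C, to=A, msg='done')): A:[done] B:[req] C:[tick]
After 7 (process(C)): A:[done] B:[req] C:[]
After 8 (process(C)): A:[done] B:[req] C:[]
After 9 (send(from=A, to=B, msg='stop')): A:[done] B:[req,stop] C:[]
After 10 (send(from=C, to=B, msg='resp')): A:[done] B:[req,stop,resp] C:[]
After 11 (send(from=C, to=B, msg='final')): A:[done] B:[req,stop,resp,final] C:[]
After 12 (process(B)): A:[done] B:[stop,resp,final] C:[]

Answer: req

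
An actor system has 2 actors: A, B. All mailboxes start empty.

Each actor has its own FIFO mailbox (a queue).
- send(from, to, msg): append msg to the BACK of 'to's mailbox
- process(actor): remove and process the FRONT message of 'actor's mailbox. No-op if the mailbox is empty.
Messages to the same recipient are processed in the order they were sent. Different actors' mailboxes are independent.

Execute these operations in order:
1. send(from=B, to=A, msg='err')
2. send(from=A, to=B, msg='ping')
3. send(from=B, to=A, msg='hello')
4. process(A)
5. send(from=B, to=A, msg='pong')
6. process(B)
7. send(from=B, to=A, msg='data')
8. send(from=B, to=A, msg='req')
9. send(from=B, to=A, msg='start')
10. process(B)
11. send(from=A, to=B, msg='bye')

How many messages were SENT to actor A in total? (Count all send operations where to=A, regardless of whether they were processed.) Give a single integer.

After 1 (send(from=B, to=A, msg='err')): A:[err] B:[]
After 2 (send(from=A, to=B, msg='ping')): A:[err] B:[ping]
After 3 (send(from=B, to=A, msg='hello')): A:[err,hello] B:[ping]
After 4 (process(A)): A:[hello] B:[ping]
After 5 (send(from=B, to=A, msg='pong')): A:[hello,pong] B:[ping]
After 6 (process(B)): A:[hello,pong] B:[]
After 7 (send(from=B, to=A, msg='data')): A:[hello,pong,data] B:[]
After 8 (send(from=B, to=A, msg='req')): A:[hello,pong,data,req] B:[]
After 9 (send(from=B, to=A, msg='start')): A:[hello,pong,data,req,start] B:[]
After 10 (process(B)): A:[hello,pong,data,req,start] B:[]
After 11 (send(from=A, to=B, msg='bye')): A:[hello,pong,data,req,start] B:[bye]

Answer: 6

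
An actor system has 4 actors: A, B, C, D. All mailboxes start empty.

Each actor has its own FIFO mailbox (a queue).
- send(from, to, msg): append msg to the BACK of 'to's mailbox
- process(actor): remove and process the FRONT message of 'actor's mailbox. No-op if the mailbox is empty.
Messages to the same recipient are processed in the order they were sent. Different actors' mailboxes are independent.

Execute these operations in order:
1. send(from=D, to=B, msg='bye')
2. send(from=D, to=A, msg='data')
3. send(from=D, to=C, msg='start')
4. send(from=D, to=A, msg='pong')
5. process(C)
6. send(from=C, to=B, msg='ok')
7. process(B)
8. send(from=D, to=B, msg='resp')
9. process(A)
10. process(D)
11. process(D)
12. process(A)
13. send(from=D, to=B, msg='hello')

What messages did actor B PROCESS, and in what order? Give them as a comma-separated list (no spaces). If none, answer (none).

Answer: bye

Derivation:
After 1 (send(from=D, to=B, msg='bye')): A:[] B:[bye] C:[] D:[]
After 2 (send(from=D, to=A, msg='data')): A:[data] B:[bye] C:[] D:[]
After 3 (send(from=D, to=C, msg='start')): A:[data] B:[bye] C:[start] D:[]
After 4 (send(from=D, to=A, msg='pong')): A:[data,pong] B:[bye] C:[start] D:[]
After 5 (process(C)): A:[data,pong] B:[bye] C:[] D:[]
After 6 (send(from=C, to=B, msg='ok')): A:[data,pong] B:[bye,ok] C:[] D:[]
After 7 (process(B)): A:[data,pong] B:[ok] C:[] D:[]
After 8 (send(from=D, to=B, msg='resp')): A:[data,pong] B:[ok,resp] C:[] D:[]
After 9 (process(A)): A:[pong] B:[ok,resp] C:[] D:[]
After 10 (process(D)): A:[pong] B:[ok,resp] C:[] D:[]
After 11 (process(D)): A:[pong] B:[ok,resp] C:[] D:[]
After 12 (process(A)): A:[] B:[ok,resp] C:[] D:[]
After 13 (send(from=D, to=B, msg='hello')): A:[] B:[ok,resp,hello] C:[] D:[]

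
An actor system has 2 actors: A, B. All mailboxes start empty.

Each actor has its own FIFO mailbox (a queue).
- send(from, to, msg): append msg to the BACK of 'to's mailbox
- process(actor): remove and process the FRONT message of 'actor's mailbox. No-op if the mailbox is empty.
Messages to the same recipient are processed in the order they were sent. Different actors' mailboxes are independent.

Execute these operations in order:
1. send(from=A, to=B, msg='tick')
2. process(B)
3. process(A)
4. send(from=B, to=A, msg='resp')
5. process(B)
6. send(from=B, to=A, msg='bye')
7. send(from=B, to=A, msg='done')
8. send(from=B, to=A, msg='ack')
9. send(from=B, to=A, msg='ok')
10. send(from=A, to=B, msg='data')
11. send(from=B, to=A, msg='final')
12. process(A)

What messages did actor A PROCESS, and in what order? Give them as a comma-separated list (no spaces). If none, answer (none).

Answer: resp

Derivation:
After 1 (send(from=A, to=B, msg='tick')): A:[] B:[tick]
After 2 (process(B)): A:[] B:[]
After 3 (process(A)): A:[] B:[]
After 4 (send(from=B, to=A, msg='resp')): A:[resp] B:[]
After 5 (process(B)): A:[resp] B:[]
After 6 (send(from=B, to=A, msg='bye')): A:[resp,bye] B:[]
After 7 (send(from=B, to=A, msg='done')): A:[resp,bye,done] B:[]
After 8 (send(from=B, to=A, msg='ack')): A:[resp,bye,done,ack] B:[]
After 9 (send(from=B, to=A, msg='ok')): A:[resp,bye,done,ack,ok] B:[]
After 10 (send(from=A, to=B, msg='data')): A:[resp,bye,done,ack,ok] B:[data]
After 11 (send(from=B, to=A, msg='final')): A:[resp,bye,done,ack,ok,final] B:[data]
After 12 (process(A)): A:[bye,done,ack,ok,final] B:[data]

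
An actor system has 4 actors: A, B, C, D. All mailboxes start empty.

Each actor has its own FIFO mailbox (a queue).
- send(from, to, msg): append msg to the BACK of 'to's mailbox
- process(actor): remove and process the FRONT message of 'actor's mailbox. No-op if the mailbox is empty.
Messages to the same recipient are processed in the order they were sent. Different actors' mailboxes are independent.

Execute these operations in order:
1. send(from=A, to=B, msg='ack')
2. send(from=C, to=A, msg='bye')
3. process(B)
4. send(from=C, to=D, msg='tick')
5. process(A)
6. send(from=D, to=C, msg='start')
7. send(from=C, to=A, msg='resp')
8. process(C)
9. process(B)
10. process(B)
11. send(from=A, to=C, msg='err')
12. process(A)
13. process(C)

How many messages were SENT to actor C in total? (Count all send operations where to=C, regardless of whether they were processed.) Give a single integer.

After 1 (send(from=A, to=B, msg='ack')): A:[] B:[ack] C:[] D:[]
After 2 (send(from=C, to=A, msg='bye')): A:[bye] B:[ack] C:[] D:[]
After 3 (process(B)): A:[bye] B:[] C:[] D:[]
After 4 (send(from=C, to=D, msg='tick')): A:[bye] B:[] C:[] D:[tick]
After 5 (process(A)): A:[] B:[] C:[] D:[tick]
After 6 (send(from=D, to=C, msg='start')): A:[] B:[] C:[start] D:[tick]
After 7 (send(from=C, to=A, msg='resp')): A:[resp] B:[] C:[start] D:[tick]
After 8 (process(C)): A:[resp] B:[] C:[] D:[tick]
After 9 (process(B)): A:[resp] B:[] C:[] D:[tick]
After 10 (process(B)): A:[resp] B:[] C:[] D:[tick]
After 11 (send(from=A, to=C, msg='err')): A:[resp] B:[] C:[err] D:[tick]
After 12 (process(A)): A:[] B:[] C:[err] D:[tick]
After 13 (process(C)): A:[] B:[] C:[] D:[tick]

Answer: 2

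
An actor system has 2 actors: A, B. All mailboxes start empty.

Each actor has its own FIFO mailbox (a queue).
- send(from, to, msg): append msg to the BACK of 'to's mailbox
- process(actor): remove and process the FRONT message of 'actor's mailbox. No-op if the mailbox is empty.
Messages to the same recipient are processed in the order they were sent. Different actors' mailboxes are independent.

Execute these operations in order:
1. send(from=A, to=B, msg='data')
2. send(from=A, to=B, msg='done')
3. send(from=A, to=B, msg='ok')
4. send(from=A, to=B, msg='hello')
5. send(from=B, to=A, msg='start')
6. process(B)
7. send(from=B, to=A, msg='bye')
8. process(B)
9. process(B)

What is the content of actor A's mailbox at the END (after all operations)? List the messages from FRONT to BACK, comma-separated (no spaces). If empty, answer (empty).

After 1 (send(from=A, to=B, msg='data')): A:[] B:[data]
After 2 (send(from=A, to=B, msg='done')): A:[] B:[data,done]
After 3 (send(from=A, to=B, msg='ok')): A:[] B:[data,done,ok]
After 4 (send(from=A, to=B, msg='hello')): A:[] B:[data,done,ok,hello]
After 5 (send(from=B, to=A, msg='start')): A:[start] B:[data,done,ok,hello]
After 6 (process(B)): A:[start] B:[done,ok,hello]
After 7 (send(from=B, to=A, msg='bye')): A:[start,bye] B:[done,ok,hello]
After 8 (process(B)): A:[start,bye] B:[ok,hello]
After 9 (process(B)): A:[start,bye] B:[hello]

Answer: start,bye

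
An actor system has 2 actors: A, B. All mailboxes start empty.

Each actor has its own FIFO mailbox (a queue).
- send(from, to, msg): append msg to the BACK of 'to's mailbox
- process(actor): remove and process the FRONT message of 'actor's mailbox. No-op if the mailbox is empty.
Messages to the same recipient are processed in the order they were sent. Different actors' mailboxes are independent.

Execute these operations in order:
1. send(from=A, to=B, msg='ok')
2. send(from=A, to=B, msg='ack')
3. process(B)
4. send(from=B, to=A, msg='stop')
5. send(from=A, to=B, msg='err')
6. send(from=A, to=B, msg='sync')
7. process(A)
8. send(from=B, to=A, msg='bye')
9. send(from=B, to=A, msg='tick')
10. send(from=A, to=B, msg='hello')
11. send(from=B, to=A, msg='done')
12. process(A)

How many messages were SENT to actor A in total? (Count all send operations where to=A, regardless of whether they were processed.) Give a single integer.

After 1 (send(from=A, to=B, msg='ok')): A:[] B:[ok]
After 2 (send(from=A, to=B, msg='ack')): A:[] B:[ok,ack]
After 3 (process(B)): A:[] B:[ack]
After 4 (send(from=B, to=A, msg='stop')): A:[stop] B:[ack]
After 5 (send(from=A, to=B, msg='err')): A:[stop] B:[ack,err]
After 6 (send(from=A, to=B, msg='sync')): A:[stop] B:[ack,err,sync]
After 7 (process(A)): A:[] B:[ack,err,sync]
After 8 (send(from=B, to=A, msg='bye')): A:[bye] B:[ack,err,sync]
After 9 (send(from=B, to=A, msg='tick')): A:[bye,tick] B:[ack,err,sync]
After 10 (send(from=A, to=B, msg='hello')): A:[bye,tick] B:[ack,err,sync,hello]
After 11 (send(from=B, to=A, msg='done')): A:[bye,tick,done] B:[ack,err,sync,hello]
After 12 (process(A)): A:[tick,done] B:[ack,err,sync,hello]

Answer: 4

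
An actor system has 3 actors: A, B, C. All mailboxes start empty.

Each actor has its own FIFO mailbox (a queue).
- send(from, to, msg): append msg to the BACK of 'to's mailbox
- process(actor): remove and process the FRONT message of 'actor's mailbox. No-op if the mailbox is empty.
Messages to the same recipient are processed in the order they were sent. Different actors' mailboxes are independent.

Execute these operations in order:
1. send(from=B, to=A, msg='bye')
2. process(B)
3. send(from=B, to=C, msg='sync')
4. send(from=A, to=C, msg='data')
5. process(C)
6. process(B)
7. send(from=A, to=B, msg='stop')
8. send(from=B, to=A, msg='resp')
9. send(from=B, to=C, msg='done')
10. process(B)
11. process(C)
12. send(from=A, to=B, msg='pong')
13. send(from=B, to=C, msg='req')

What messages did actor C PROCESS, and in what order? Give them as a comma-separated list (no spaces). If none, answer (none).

After 1 (send(from=B, to=A, msg='bye')): A:[bye] B:[] C:[]
After 2 (process(B)): A:[bye] B:[] C:[]
After 3 (send(from=B, to=C, msg='sync')): A:[bye] B:[] C:[sync]
After 4 (send(from=A, to=C, msg='data')): A:[bye] B:[] C:[sync,data]
After 5 (process(C)): A:[bye] B:[] C:[data]
After 6 (process(B)): A:[bye] B:[] C:[data]
After 7 (send(from=A, to=B, msg='stop')): A:[bye] B:[stop] C:[data]
After 8 (send(from=B, to=A, msg='resp')): A:[bye,resp] B:[stop] C:[data]
After 9 (send(from=B, to=C, msg='done')): A:[bye,resp] B:[stop] C:[data,done]
After 10 (process(B)): A:[bye,resp] B:[] C:[data,done]
After 11 (process(C)): A:[bye,resp] B:[] C:[done]
After 12 (send(from=A, to=B, msg='pong')): A:[bye,resp] B:[pong] C:[done]
After 13 (send(from=B, to=C, msg='req')): A:[bye,resp] B:[pong] C:[done,req]

Answer: sync,data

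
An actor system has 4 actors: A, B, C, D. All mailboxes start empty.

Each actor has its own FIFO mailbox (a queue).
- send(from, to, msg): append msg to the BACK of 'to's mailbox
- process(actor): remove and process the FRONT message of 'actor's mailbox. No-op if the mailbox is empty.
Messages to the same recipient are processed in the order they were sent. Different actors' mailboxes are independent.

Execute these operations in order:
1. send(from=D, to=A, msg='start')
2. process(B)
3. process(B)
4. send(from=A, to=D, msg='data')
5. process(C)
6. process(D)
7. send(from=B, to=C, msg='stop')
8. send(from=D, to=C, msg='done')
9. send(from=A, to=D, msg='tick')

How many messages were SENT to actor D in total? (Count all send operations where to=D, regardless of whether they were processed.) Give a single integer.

Answer: 2

Derivation:
After 1 (send(from=D, to=A, msg='start')): A:[start] B:[] C:[] D:[]
After 2 (process(B)): A:[start] B:[] C:[] D:[]
After 3 (process(B)): A:[start] B:[] C:[] D:[]
After 4 (send(from=A, to=D, msg='data')): A:[start] B:[] C:[] D:[data]
After 5 (process(C)): A:[start] B:[] C:[] D:[data]
After 6 (process(D)): A:[start] B:[] C:[] D:[]
After 7 (send(from=B, to=C, msg='stop')): A:[start] B:[] C:[stop] D:[]
After 8 (send(from=D, to=C, msg='done')): A:[start] B:[] C:[stop,done] D:[]
After 9 (send(from=A, to=D, msg='tick')): A:[start] B:[] C:[stop,done] D:[tick]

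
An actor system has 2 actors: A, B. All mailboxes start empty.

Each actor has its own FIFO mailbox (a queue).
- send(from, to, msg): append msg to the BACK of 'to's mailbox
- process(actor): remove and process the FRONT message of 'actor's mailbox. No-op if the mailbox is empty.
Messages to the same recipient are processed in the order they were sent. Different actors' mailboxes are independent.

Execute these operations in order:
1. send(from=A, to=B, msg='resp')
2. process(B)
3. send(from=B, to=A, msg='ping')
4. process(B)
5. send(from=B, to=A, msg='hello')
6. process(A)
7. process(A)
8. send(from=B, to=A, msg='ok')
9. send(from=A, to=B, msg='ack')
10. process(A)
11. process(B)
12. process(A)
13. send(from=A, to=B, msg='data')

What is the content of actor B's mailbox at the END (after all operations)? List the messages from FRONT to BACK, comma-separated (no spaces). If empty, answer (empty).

Answer: data

Derivation:
After 1 (send(from=A, to=B, msg='resp')): A:[] B:[resp]
After 2 (process(B)): A:[] B:[]
After 3 (send(from=B, to=A, msg='ping')): A:[ping] B:[]
After 4 (process(B)): A:[ping] B:[]
After 5 (send(from=B, to=A, msg='hello')): A:[ping,hello] B:[]
After 6 (process(A)): A:[hello] B:[]
After 7 (process(A)): A:[] B:[]
After 8 (send(from=B, to=A, msg='ok')): A:[ok] B:[]
After 9 (send(from=A, to=B, msg='ack')): A:[ok] B:[ack]
After 10 (process(A)): A:[] B:[ack]
After 11 (process(B)): A:[] B:[]
After 12 (process(A)): A:[] B:[]
After 13 (send(from=A, to=B, msg='data')): A:[] B:[data]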